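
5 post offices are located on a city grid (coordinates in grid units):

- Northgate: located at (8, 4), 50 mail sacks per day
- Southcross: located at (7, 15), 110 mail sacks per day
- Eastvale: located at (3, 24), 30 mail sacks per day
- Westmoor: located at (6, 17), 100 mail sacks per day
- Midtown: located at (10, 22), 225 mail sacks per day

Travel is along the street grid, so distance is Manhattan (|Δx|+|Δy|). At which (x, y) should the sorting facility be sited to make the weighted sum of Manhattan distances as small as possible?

Manhattan distance separates: Σwᵢ(|x−xᵢ|+|y−yᵢ|) = Σwᵢ|x−xᵢ| + Σwᵢ|y−yᵢ|, so x and y are optimised independently as 1-D weighted medians.
Total weight W = 515; half = 257.5.
x-coordinate, sorted with cumulative weight:
  x=3 (Eastvale, w=30) cum 30
  x=6 (Westmoor, w=100) cum 130
  x=7 (Southcross, w=110) cum 240
  x=8 (Northgate, w=50) cum 290  ← median
  x=10 (Midtown, w=225) cum 515
⇒ x* = 8
y-coordinate, sorted with cumulative weight:
  y=4 (Northgate, w=50) cum 50
  y=15 (Southcross, w=110) cum 160
  y=17 (Westmoor, w=100) cum 260  ← median
  y=22 (Midtown, w=225) cum 485
  y=24 (Eastvale, w=30) cum 515
⇒ y* = 17

(8, 17)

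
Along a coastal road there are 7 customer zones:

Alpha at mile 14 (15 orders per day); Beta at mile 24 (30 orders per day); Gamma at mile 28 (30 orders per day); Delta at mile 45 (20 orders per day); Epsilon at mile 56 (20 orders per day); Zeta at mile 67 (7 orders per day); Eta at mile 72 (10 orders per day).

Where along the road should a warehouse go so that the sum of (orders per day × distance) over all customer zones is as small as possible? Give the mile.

For a sum of weighted absolute distances on a line, the optimum is the weighted median (not the mean). Total weight W = 132; half-weight = 66.
Sort by position and accumulate weight:
  mile 14 (Alpha, w=15) → cum 15
  mile 24 (Beta, w=30) → cum 45
  mile 28 (Gamma, w=30) → cum 75  ≥ 66 → median here
  mile 45 (Delta, w=20) → cum 95
  mile 56 (Epsilon, w=20) → cum 115
  mile 67 (Zeta, w=7) → cum 122
  mile 72 (Eta, w=10) → cum 132
Optimal location: mile 28.

x = 28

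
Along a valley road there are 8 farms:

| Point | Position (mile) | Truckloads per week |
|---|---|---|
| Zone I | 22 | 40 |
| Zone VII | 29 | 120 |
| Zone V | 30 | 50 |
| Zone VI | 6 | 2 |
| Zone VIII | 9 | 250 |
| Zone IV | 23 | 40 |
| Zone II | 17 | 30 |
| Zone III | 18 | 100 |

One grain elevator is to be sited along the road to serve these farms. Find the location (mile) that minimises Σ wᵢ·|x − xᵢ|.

For a sum of weighted absolute distances on a line, the optimum is the weighted median (not the mean). Total weight W = 632; half-weight = 316.
Sort by position and accumulate weight:
  mile 6 (Zone VI, w=2) → cum 2
  mile 9 (Zone VIII, w=250) → cum 252
  mile 17 (Zone II, w=30) → cum 282
  mile 18 (Zone III, w=100) → cum 382  ≥ 316 → median here
  mile 22 (Zone I, w=40) → cum 422
  mile 23 (Zone IV, w=40) → cum 462
  mile 29 (Zone VII, w=120) → cum 582
  mile 30 (Zone V, w=50) → cum 632
Optimal location: mile 18.

x = 18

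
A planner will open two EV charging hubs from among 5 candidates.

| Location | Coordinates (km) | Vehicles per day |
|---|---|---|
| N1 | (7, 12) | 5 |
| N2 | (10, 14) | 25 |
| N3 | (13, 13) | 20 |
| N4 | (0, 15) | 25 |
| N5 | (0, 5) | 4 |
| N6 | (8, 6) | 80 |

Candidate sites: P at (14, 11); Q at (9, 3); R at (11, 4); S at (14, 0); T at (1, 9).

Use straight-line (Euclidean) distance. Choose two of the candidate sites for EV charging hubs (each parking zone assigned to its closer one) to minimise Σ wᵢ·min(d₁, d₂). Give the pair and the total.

Evaluate every pair (each demand assigned to the nearer of the two):
  {P, Q}: total = 858.9
  {P, R}: total = 901.7
  {R, T}: total = 926.2
  {Q, T}: total = 927.9
  {P, T}: total = 981.1
  {Q, R}: total = 1145.2
  {R, S}: total = 1201.9
  {Q, S}: total = 1202.5
  {P, S}: total = 1253.4
  {S, T}: total = 1321.7
Best pair: {P, Q} with total 858.9.

{P, Q}, total 858.9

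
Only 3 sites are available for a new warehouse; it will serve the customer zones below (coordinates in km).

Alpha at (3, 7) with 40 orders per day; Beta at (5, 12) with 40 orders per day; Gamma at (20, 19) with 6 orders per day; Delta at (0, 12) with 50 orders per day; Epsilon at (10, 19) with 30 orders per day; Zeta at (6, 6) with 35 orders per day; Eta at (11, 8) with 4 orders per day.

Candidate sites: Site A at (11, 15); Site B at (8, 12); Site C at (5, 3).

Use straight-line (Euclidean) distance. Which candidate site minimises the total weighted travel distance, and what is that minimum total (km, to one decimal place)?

Site B, total 1346.0 km

Total weighted distance at each candidate:
  Site A (11, 15): total = 1862.1
  Site B (8, 12): total = 1346.0
  Site C (5, 3): total = 1830.1
Minimum is at Site B with total 1346.0 km.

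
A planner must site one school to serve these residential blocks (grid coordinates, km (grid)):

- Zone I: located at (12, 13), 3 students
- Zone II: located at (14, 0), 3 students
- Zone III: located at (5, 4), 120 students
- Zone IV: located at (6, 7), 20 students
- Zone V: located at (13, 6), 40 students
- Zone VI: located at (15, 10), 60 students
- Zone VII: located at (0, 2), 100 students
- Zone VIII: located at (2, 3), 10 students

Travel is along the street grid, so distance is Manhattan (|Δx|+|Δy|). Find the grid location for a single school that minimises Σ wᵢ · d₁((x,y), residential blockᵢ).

Manhattan distance separates: Σwᵢ(|x−xᵢ|+|y−yᵢ|) = Σwᵢ|x−xᵢ| + Σwᵢ|y−yᵢ|, so x and y are optimised independently as 1-D weighted medians.
Total weight W = 356; half = 178.
x-coordinate, sorted with cumulative weight:
  x=0 (Zone VII, w=100) cum 100
  x=2 (Zone VIII, w=10) cum 110
  x=5 (Zone III, w=120) cum 230  ← median
  x=6 (Zone IV, w=20) cum 250
  x=12 (Zone I, w=3) cum 253
  x=13 (Zone V, w=40) cum 293
  x=14 (Zone II, w=3) cum 296
  x=15 (Zone VI, w=60) cum 356
⇒ x* = 5
y-coordinate, sorted with cumulative weight:
  y=0 (Zone II, w=3) cum 3
  y=2 (Zone VII, w=100) cum 103
  y=3 (Zone VIII, w=10) cum 113
  y=4 (Zone III, w=120) cum 233  ← median
  y=6 (Zone V, w=40) cum 273
  y=7 (Zone IV, w=20) cum 293
  y=10 (Zone VI, w=60) cum 353
  y=13 (Zone I, w=3) cum 356
⇒ y* = 4

(5, 4)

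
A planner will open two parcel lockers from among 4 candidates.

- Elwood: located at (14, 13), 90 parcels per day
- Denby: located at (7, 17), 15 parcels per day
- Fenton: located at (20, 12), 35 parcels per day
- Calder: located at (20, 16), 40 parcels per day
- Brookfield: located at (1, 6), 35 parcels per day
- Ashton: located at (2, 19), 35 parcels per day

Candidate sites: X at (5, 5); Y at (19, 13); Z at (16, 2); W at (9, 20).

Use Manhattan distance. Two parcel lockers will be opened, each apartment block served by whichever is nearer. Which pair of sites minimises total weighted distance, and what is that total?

Evaluate every pair (each demand assigned to the nearer of the two):
  {X, Y}: total = 1660
  {Y, W}: total = 1805
  {Y, Z}: total = 2390
  {X, W}: total = 2875
  {Z, W}: total = 3190
  {X, Z}: total = 3360
Best pair: {X, Y} with total 1660.

{X, Y}, total 1660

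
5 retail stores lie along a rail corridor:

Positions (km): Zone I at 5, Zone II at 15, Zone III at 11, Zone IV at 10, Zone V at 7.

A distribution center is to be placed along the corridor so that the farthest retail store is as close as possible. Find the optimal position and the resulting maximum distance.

The 1-center on a line is the midpoint of the two extreme points: leftmost at 5, rightmost at 15.
Optimal location = (5 + 15)/2 = 10; maximum distance = (15 − 5)/2 = 5.

location 10, max distance 5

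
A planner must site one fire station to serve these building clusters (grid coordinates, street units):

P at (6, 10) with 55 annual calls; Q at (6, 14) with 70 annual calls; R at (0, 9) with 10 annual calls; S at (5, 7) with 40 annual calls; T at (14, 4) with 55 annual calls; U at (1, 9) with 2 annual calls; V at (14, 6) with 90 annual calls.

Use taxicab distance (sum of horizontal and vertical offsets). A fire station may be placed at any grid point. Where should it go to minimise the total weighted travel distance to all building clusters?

(6, 7)

Manhattan distance separates: Σwᵢ(|x−xᵢ|+|y−yᵢ|) = Σwᵢ|x−xᵢ| + Σwᵢ|y−yᵢ|, so x and y are optimised independently as 1-D weighted medians.
Total weight W = 322; half = 161.
x-coordinate, sorted with cumulative weight:
  x=0 (R, w=10) cum 10
  x=1 (U, w=2) cum 12
  x=5 (S, w=40) cum 52
  x=6 (P, w=55) cum 107
  x=6 (Q, w=70) cum 177  ← median
  x=14 (T, w=55) cum 232
  x=14 (V, w=90) cum 322
⇒ x* = 6
y-coordinate, sorted with cumulative weight:
  y=4 (T, w=55) cum 55
  y=6 (V, w=90) cum 145
  y=7 (S, w=40) cum 185  ← median
  y=9 (R, w=10) cum 195
  y=9 (U, w=2) cum 197
  y=10 (P, w=55) cum 252
  y=14 (Q, w=70) cum 322
⇒ y* = 7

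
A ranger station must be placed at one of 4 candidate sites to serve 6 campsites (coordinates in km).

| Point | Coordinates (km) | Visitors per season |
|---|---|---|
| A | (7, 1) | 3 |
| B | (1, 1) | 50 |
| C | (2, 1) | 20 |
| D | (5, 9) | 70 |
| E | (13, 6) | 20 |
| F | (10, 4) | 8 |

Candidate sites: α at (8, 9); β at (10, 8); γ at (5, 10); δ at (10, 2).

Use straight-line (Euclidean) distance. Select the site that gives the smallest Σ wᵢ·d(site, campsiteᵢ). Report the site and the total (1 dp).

Total weighted distance at each candidate:
  α (8, 9): total = 1125.4
  β (10, 8): total = 1266.6
  γ (5, 10): total = 1021.2
  δ (10, 2): total = 1341.7
Minimum is at γ with total 1021.2 km.

γ, total 1021.2 km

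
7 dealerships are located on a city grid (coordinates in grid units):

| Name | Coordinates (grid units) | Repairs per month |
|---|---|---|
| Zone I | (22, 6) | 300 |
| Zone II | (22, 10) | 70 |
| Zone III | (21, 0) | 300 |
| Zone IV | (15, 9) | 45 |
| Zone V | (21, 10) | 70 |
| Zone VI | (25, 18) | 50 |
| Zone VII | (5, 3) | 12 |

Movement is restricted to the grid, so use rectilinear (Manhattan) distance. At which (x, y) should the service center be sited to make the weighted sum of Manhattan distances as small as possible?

Manhattan distance separates: Σwᵢ(|x−xᵢ|+|y−yᵢ|) = Σwᵢ|x−xᵢ| + Σwᵢ|y−yᵢ|, so x and y are optimised independently as 1-D weighted medians.
Total weight W = 847; half = 423.5.
x-coordinate, sorted with cumulative weight:
  x=5 (Zone VII, w=12) cum 12
  x=15 (Zone IV, w=45) cum 57
  x=21 (Zone III, w=300) cum 357
  x=21 (Zone V, w=70) cum 427  ← median
  x=22 (Zone I, w=300) cum 727
  x=22 (Zone II, w=70) cum 797
  x=25 (Zone VI, w=50) cum 847
⇒ x* = 21
y-coordinate, sorted with cumulative weight:
  y=0 (Zone III, w=300) cum 300
  y=3 (Zone VII, w=12) cum 312
  y=6 (Zone I, w=300) cum 612  ← median
  y=9 (Zone IV, w=45) cum 657
  y=10 (Zone II, w=70) cum 727
  y=10 (Zone V, w=70) cum 797
  y=18 (Zone VI, w=50) cum 847
⇒ y* = 6

(21, 6)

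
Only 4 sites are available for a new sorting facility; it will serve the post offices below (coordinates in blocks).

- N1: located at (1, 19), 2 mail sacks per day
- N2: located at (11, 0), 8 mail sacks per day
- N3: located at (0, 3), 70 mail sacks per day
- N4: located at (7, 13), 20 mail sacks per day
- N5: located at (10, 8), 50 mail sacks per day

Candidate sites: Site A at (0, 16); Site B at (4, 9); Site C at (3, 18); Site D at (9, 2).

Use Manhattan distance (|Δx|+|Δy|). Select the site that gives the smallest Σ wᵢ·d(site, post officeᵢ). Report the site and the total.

Total weighted distance at each candidate:
  Site A (0, 16): total = 2234
  Site B (4, 9): total = 1344
  Site C (3, 18): total = 2504
  Site D (9, 2): total = 1392
Minimum is at Site B with total 1344 blocks.

Site B, total 1344 blocks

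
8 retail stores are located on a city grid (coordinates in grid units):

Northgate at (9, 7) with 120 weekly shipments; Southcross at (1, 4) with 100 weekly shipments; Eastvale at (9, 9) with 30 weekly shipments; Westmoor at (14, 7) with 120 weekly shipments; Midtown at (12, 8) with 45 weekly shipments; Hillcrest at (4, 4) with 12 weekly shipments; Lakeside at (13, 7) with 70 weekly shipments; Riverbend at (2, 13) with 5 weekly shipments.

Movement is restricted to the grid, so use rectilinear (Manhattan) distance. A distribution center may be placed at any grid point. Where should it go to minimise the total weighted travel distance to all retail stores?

Manhattan distance separates: Σwᵢ(|x−xᵢ|+|y−yᵢ|) = Σwᵢ|x−xᵢ| + Σwᵢ|y−yᵢ|, so x and y are optimised independently as 1-D weighted medians.
Total weight W = 502; half = 251.
x-coordinate, sorted with cumulative weight:
  x=1 (Southcross, w=100) cum 100
  x=2 (Riverbend, w=5) cum 105
  x=4 (Hillcrest, w=12) cum 117
  x=9 (Northgate, w=120) cum 237
  x=9 (Eastvale, w=30) cum 267  ← median
  x=12 (Midtown, w=45) cum 312
  x=13 (Lakeside, w=70) cum 382
  x=14 (Westmoor, w=120) cum 502
⇒ x* = 9
y-coordinate, sorted with cumulative weight:
  y=4 (Southcross, w=100) cum 100
  y=4 (Hillcrest, w=12) cum 112
  y=7 (Northgate, w=120) cum 232
  y=7 (Westmoor, w=120) cum 352  ← median
  y=7 (Lakeside, w=70) cum 422
  y=8 (Midtown, w=45) cum 467
  y=9 (Eastvale, w=30) cum 497
  y=13 (Riverbend, w=5) cum 502
⇒ y* = 7

(9, 7)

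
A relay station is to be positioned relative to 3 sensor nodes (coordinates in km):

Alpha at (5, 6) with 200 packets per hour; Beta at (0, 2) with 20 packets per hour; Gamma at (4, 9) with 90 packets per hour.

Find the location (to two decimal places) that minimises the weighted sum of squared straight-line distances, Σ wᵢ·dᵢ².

(4.39, 6.61)

The minimiser of Σwᵢ‖p−pᵢ‖² is the weighted centroid p* = (Σwᵢpᵢ)/(Σwᵢ).
Σwᵢ = 310.
Σwᵢxᵢ = 200·5 + 20·0 + 90·4 = 1360.
Σwᵢyᵢ = 200·6 + 20·2 + 90·9 = 2050.
x* = 1360/310 = 4.39, y* = 2050/310 = 6.61.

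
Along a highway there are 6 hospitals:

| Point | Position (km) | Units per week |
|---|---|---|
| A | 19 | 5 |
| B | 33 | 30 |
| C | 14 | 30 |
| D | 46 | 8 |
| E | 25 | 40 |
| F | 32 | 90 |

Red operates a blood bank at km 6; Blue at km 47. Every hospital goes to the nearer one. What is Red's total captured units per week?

The indifferent point is the midpoint (6+47)/2 = 26.5; hospitals left of it (closer to Red at 6) go to Red, those right go to Blue.
  C at 14 (w=30) → Red
  A at 19 (w=5) → Red
  E at 25 (w=40) → Red
  F at 32 (w=90) → Blue
  B at 33 (w=30) → Blue
  D at 46 (w=8) → Blue
Red captures 75; Blue captures 128.

75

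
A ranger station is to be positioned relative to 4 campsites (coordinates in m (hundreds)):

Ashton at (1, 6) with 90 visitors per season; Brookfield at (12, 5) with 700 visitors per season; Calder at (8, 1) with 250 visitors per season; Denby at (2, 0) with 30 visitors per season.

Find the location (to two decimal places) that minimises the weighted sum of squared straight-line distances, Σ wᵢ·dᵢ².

(9.86, 4.01)

The minimiser of Σwᵢ‖p−pᵢ‖² is the weighted centroid p* = (Σwᵢpᵢ)/(Σwᵢ).
Σwᵢ = 1070.
Σwᵢxᵢ = 90·1 + 700·12 + 250·8 + 30·2 = 10550.
Σwᵢyᵢ = 90·6 + 700·5 + 250·1 + 30·0 = 4290.
x* = 10550/1070 = 9.86, y* = 4290/1070 = 4.01.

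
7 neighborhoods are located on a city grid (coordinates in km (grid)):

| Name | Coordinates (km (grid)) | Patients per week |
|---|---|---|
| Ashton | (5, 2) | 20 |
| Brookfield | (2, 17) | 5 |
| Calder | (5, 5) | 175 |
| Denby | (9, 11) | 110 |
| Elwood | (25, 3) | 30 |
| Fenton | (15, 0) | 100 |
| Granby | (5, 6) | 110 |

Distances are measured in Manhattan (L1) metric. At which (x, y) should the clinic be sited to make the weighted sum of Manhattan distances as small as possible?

(5, 5)

Manhattan distance separates: Σwᵢ(|x−xᵢ|+|y−yᵢ|) = Σwᵢ|x−xᵢ| + Σwᵢ|y−yᵢ|, so x and y are optimised independently as 1-D weighted medians.
Total weight W = 550; half = 275.
x-coordinate, sorted with cumulative weight:
  x=2 (Brookfield, w=5) cum 5
  x=5 (Ashton, w=20) cum 25
  x=5 (Calder, w=175) cum 200
  x=5 (Granby, w=110) cum 310  ← median
  x=9 (Denby, w=110) cum 420
  x=15 (Fenton, w=100) cum 520
  x=25 (Elwood, w=30) cum 550
⇒ x* = 5
y-coordinate, sorted with cumulative weight:
  y=0 (Fenton, w=100) cum 100
  y=2 (Ashton, w=20) cum 120
  y=3 (Elwood, w=30) cum 150
  y=5 (Calder, w=175) cum 325  ← median
  y=6 (Granby, w=110) cum 435
  y=11 (Denby, w=110) cum 545
  y=17 (Brookfield, w=5) cum 550
⇒ y* = 5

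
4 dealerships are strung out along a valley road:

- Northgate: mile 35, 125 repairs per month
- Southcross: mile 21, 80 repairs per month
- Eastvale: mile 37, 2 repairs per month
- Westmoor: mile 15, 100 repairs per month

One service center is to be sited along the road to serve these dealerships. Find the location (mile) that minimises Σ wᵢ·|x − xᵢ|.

For a sum of weighted absolute distances on a line, the optimum is the weighted median (not the mean). Total weight W = 307; half-weight = 153.5.
Sort by position and accumulate weight:
  mile 15 (Westmoor, w=100) → cum 100
  mile 21 (Southcross, w=80) → cum 180  ≥ 153.5 → median here
  mile 35 (Northgate, w=125) → cum 305
  mile 37 (Eastvale, w=2) → cum 307
Optimal location: mile 21.

x = 21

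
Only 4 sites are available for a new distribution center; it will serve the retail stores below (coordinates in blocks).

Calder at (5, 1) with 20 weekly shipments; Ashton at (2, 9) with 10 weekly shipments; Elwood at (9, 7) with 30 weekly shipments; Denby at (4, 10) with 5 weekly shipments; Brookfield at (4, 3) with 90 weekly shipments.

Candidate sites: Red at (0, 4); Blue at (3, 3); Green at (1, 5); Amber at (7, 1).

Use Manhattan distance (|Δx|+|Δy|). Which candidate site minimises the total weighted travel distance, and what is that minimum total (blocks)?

Blue, total 580 blocks

Total weighted distance at each candidate:
  Red (0, 4): total = 1090
  Blue (3, 3): total = 580
  Green (1, 5): total = 1000
  Amber (7, 1): total = 920
Minimum is at Blue with total 580 blocks.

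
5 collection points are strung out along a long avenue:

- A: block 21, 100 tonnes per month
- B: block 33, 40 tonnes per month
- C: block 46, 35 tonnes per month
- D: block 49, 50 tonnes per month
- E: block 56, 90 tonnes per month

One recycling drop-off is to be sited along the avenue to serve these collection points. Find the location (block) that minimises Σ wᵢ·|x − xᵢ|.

For a sum of weighted absolute distances on a line, the optimum is the weighted median (not the mean). Total weight W = 315; half-weight = 157.5.
Sort by position and accumulate weight:
  block 21 (A, w=100) → cum 100
  block 33 (B, w=40) → cum 140
  block 46 (C, w=35) → cum 175  ≥ 157.5 → median here
  block 49 (D, w=50) → cum 225
  block 56 (E, w=90) → cum 315
Optimal location: block 46.

x = 46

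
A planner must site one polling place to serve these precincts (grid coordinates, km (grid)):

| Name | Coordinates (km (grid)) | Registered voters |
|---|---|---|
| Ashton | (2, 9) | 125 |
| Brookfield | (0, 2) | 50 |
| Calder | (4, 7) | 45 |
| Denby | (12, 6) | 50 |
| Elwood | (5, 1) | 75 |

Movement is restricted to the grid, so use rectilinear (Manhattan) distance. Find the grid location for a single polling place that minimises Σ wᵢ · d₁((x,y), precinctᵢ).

Manhattan distance separates: Σwᵢ(|x−xᵢ|+|y−yᵢ|) = Σwᵢ|x−xᵢ| + Σwᵢ|y−yᵢ|, so x and y are optimised independently as 1-D weighted medians.
Total weight W = 345; half = 172.5.
x-coordinate, sorted with cumulative weight:
  x=0 (Brookfield, w=50) cum 50
  x=2 (Ashton, w=125) cum 175  ← median
  x=4 (Calder, w=45) cum 220
  x=5 (Elwood, w=75) cum 295
  x=12 (Denby, w=50) cum 345
⇒ x* = 2
y-coordinate, sorted with cumulative weight:
  y=1 (Elwood, w=75) cum 75
  y=2 (Brookfield, w=50) cum 125
  y=6 (Denby, w=50) cum 175  ← median
  y=7 (Calder, w=45) cum 220
  y=9 (Ashton, w=125) cum 345
⇒ y* = 6

(2, 6)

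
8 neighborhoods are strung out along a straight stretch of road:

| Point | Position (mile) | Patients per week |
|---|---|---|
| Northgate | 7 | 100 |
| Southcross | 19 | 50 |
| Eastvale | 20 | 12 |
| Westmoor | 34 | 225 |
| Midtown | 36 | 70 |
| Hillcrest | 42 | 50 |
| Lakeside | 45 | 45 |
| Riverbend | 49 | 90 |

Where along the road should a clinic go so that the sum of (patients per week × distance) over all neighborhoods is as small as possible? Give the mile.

For a sum of weighted absolute distances on a line, the optimum is the weighted median (not the mean). Total weight W = 642; half-weight = 321.
Sort by position and accumulate weight:
  mile 7 (Northgate, w=100) → cum 100
  mile 19 (Southcross, w=50) → cum 150
  mile 20 (Eastvale, w=12) → cum 162
  mile 34 (Westmoor, w=225) → cum 387  ≥ 321 → median here
  mile 36 (Midtown, w=70) → cum 457
  mile 42 (Hillcrest, w=50) → cum 507
  mile 45 (Lakeside, w=45) → cum 552
  mile 49 (Riverbend, w=90) → cum 642
Optimal location: mile 34.

x = 34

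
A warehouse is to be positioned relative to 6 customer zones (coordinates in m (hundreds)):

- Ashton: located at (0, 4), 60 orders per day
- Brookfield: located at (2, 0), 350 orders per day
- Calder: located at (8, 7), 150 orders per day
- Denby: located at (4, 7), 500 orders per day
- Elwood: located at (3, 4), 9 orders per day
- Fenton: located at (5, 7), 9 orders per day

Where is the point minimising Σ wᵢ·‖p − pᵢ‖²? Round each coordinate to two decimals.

(3.68, 4.54)

The minimiser of Σwᵢ‖p−pᵢ‖² is the weighted centroid p* = (Σwᵢpᵢ)/(Σwᵢ).
Σwᵢ = 1078.
Σwᵢxᵢ = 60·0 + 350·2 + 150·8 + 500·4 + 9·3 + 9·5 = 3972.
Σwᵢyᵢ = 60·4 + 350·0 + 150·7 + 500·7 + 9·4 + 9·7 = 4889.
x* = 3972/1078 = 3.68, y* = 4889/1078 = 4.54.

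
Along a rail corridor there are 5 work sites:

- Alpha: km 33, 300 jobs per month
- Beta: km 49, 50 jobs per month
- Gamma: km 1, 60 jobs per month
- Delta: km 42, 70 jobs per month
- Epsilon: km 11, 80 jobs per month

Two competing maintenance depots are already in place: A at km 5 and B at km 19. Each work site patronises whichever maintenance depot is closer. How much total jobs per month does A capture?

140

The indifferent point is the midpoint (5+19)/2 = 12; work sites left of it (closer to A at 5) go to A, those right go to B.
  Gamma at 1 (w=60) → A
  Epsilon at 11 (w=80) → A
  Alpha at 33 (w=300) → B
  Delta at 42 (w=70) → B
  Beta at 49 (w=50) → B
A captures 140; B captures 420.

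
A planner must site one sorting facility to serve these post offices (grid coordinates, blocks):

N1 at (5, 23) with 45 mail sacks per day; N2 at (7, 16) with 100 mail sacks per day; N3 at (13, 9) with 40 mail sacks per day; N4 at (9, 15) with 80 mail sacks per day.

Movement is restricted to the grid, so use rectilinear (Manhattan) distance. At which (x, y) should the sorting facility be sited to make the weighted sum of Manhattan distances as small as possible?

Manhattan distance separates: Σwᵢ(|x−xᵢ|+|y−yᵢ|) = Σwᵢ|x−xᵢ| + Σwᵢ|y−yᵢ|, so x and y are optimised independently as 1-D weighted medians.
Total weight W = 265; half = 132.5.
x-coordinate, sorted with cumulative weight:
  x=5 (N1, w=45) cum 45
  x=7 (N2, w=100) cum 145  ← median
  x=9 (N4, w=80) cum 225
  x=13 (N3, w=40) cum 265
⇒ x* = 7
y-coordinate, sorted with cumulative weight:
  y=9 (N3, w=40) cum 40
  y=15 (N4, w=80) cum 120
  y=16 (N2, w=100) cum 220  ← median
  y=23 (N1, w=45) cum 265
⇒ y* = 16

(7, 16)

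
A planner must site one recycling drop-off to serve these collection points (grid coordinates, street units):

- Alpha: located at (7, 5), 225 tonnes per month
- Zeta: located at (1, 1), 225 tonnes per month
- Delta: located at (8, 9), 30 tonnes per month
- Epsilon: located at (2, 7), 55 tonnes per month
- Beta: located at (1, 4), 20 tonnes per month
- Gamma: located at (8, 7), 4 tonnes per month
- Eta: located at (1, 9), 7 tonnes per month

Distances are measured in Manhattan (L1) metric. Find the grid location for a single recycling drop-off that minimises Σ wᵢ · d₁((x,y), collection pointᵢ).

Manhattan distance separates: Σwᵢ(|x−xᵢ|+|y−yᵢ|) = Σwᵢ|x−xᵢ| + Σwᵢ|y−yᵢ|, so x and y are optimised independently as 1-D weighted medians.
Total weight W = 566; half = 283.
x-coordinate, sorted with cumulative weight:
  x=1 (Zeta, w=225) cum 225
  x=1 (Beta, w=20) cum 245
  x=1 (Eta, w=7) cum 252
  x=2 (Epsilon, w=55) cum 307  ← median
  x=7 (Alpha, w=225) cum 532
  x=8 (Delta, w=30) cum 562
  x=8 (Gamma, w=4) cum 566
⇒ x* = 2
y-coordinate, sorted with cumulative weight:
  y=1 (Zeta, w=225) cum 225
  y=4 (Beta, w=20) cum 245
  y=5 (Alpha, w=225) cum 470  ← median
  y=7 (Epsilon, w=55) cum 525
  y=7 (Gamma, w=4) cum 529
  y=9 (Delta, w=30) cum 559
  y=9 (Eta, w=7) cum 566
⇒ y* = 5

(2, 5)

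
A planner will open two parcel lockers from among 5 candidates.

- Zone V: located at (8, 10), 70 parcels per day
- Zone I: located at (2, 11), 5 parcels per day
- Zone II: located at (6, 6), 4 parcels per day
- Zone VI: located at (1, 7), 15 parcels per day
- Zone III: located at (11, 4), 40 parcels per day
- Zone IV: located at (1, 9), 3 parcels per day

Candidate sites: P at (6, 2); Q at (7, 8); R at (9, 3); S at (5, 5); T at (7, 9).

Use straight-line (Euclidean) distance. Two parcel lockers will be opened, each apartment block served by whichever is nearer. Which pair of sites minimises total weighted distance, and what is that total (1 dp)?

Evaluate every pair (each demand assigned to the nearer of the two):
  {R, T}: total = 340.9
  {Q, R}: total = 393.6
  {S, T}: total = 458.9
  {P, T}: total = 466.8
  {Q, T}: total = 470.4
  {Q, S}: total = 501.7
  {P, Q}: total = 519.5
  {R, S}: total = 620.9
  {P, S}: total = 746.8
  {P, R}: total = 781.5
Best pair: {R, T} with total 340.9.

{R, T}, total 340.9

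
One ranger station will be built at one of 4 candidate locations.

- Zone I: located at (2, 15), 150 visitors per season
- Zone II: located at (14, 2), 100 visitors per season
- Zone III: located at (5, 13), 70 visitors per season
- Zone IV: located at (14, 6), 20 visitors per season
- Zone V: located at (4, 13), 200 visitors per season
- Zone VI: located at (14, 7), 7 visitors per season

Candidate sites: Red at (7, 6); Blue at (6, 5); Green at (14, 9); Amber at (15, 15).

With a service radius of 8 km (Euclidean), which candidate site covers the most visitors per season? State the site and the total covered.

Red, covering 297

Coverage radius r = 8 km; a point is covered iff (Δx)²+(Δy)² ≤ 8² = 64.
  Red (7, 6): covers {Zone III, Zone IV, Zone V, Zone VI} → 297
  Blue (6, 5): covers {none} → 0
  Green (14, 9): covers {Zone II, Zone IV, Zone VI} → 127
  Amber (15, 15): covers {none} → 0
Maximum coverage at Red: 297 visitors per season.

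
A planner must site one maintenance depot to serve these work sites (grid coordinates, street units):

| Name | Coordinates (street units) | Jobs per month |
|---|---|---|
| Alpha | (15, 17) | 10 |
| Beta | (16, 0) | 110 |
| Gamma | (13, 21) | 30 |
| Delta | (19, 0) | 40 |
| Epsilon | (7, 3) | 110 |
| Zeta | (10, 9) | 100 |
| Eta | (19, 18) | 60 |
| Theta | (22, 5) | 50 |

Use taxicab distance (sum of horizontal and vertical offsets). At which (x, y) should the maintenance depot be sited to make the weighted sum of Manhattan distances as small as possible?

(16, 3)

Manhattan distance separates: Σwᵢ(|x−xᵢ|+|y−yᵢ|) = Σwᵢ|x−xᵢ| + Σwᵢ|y−yᵢ|, so x and y are optimised independently as 1-D weighted medians.
Total weight W = 510; half = 255.
x-coordinate, sorted with cumulative weight:
  x=7 (Epsilon, w=110) cum 110
  x=10 (Zeta, w=100) cum 210
  x=13 (Gamma, w=30) cum 240
  x=15 (Alpha, w=10) cum 250
  x=16 (Beta, w=110) cum 360  ← median
  x=19 (Delta, w=40) cum 400
  x=19 (Eta, w=60) cum 460
  x=22 (Theta, w=50) cum 510
⇒ x* = 16
y-coordinate, sorted with cumulative weight:
  y=0 (Beta, w=110) cum 110
  y=0 (Delta, w=40) cum 150
  y=3 (Epsilon, w=110) cum 260  ← median
  y=5 (Theta, w=50) cum 310
  y=9 (Zeta, w=100) cum 410
  y=17 (Alpha, w=10) cum 420
  y=18 (Eta, w=60) cum 480
  y=21 (Gamma, w=30) cum 510
⇒ y* = 3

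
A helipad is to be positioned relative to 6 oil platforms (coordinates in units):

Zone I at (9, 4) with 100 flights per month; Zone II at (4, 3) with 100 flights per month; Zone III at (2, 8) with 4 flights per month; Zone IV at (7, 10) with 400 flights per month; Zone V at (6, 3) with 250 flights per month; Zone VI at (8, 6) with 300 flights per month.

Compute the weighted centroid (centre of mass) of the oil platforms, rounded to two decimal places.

The minimiser of Σwᵢ‖p−pᵢ‖² is the weighted centroid p* = (Σwᵢpᵢ)/(Σwᵢ).
Σwᵢ = 1154.
Σwᵢxᵢ = 100·9 + 100·4 + 4·2 + 400·7 + 250·6 + 300·8 = 8008.
Σwᵢyᵢ = 100·4 + 100·3 + 4·8 + 400·10 + 250·3 + 300·6 = 7282.
x* = 8008/1154 = 6.94, y* = 7282/1154 = 6.31.

(6.94, 6.31)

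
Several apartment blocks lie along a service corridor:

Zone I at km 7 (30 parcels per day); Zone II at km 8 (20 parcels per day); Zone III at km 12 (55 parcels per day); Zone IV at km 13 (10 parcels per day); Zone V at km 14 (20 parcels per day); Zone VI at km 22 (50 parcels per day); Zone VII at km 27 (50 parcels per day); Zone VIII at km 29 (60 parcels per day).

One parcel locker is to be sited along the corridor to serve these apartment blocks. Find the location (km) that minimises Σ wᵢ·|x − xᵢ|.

x = 22

For a sum of weighted absolute distances on a line, the optimum is the weighted median (not the mean). Total weight W = 295; half-weight = 147.5.
Sort by position and accumulate weight:
  km 7 (Zone I, w=30) → cum 30
  km 8 (Zone II, w=20) → cum 50
  km 12 (Zone III, w=55) → cum 105
  km 13 (Zone IV, w=10) → cum 115
  km 14 (Zone V, w=20) → cum 135
  km 22 (Zone VI, w=50) → cum 185  ≥ 147.5 → median here
  km 27 (Zone VII, w=50) → cum 235
  km 29 (Zone VIII, w=60) → cum 295
Optimal location: km 22.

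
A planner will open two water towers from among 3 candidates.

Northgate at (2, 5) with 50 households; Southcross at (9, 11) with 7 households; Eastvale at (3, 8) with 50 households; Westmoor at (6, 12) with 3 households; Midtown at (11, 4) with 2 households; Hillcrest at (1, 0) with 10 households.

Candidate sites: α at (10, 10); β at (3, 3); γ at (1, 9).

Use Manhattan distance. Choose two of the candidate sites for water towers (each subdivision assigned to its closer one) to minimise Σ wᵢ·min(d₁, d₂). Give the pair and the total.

Evaluate every pair (each demand assigned to the nearer of the two):
  {β, γ}: total = 462
  {α, β}: total = 496
  {α, γ}: total = 536
Best pair: {β, γ} with total 462.

{β, γ}, total 462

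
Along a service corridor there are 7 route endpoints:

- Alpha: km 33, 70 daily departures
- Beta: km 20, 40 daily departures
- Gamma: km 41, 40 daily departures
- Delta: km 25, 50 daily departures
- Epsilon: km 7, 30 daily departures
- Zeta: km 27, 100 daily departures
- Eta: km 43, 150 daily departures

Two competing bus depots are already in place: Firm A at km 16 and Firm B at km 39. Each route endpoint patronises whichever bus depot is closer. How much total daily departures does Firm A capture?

The indifferent point is the midpoint (16+39)/2 = 27.5; route endpoints left of it (closer to Firm A at 16) go to Firm A, those right go to Firm B.
  Epsilon at 7 (w=30) → Firm A
  Beta at 20 (w=40) → Firm A
  Delta at 25 (w=50) → Firm A
  Zeta at 27 (w=100) → Firm A
  Alpha at 33 (w=70) → Firm B
  Gamma at 41 (w=40) → Firm B
  Eta at 43 (w=150) → Firm B
Firm A captures 220; Firm B captures 260.

220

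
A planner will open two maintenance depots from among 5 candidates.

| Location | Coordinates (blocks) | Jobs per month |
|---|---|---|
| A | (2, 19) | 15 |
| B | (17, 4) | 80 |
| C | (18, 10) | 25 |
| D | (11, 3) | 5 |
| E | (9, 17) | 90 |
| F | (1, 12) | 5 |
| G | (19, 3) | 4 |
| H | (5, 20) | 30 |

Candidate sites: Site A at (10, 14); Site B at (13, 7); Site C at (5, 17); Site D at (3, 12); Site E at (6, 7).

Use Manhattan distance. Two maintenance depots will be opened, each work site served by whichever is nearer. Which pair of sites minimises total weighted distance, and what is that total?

Evaluate every pair (each demand assigned to the nearer of the two):
  {Site B, Site C}: total = 1400
  {Site A, Site B}: total = 1770
  {Site C, Site E}: total = 2178
  {Site B, Site D}: total = 2250
  {Site A, Site C}: total = 2370
  {Site A, Site E}: total = 2468
  {Site A, Site D}: total = 2590
  {Site B, Site E}: total = 2710
  {Site C, Site D}: total = 2905
  {Site D, Site E}: total = 3028
Best pair: {Site B, Site C} with total 1400.

{Site B, Site C}, total 1400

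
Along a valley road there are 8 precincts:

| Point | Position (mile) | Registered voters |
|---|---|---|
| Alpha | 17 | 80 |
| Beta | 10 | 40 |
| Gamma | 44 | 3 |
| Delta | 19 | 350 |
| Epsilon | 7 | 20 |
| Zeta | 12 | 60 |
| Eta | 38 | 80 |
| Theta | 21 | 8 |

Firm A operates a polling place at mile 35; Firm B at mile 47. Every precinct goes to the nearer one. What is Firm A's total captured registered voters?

The indifferent point is the midpoint (35+47)/2 = 41; precincts left of it (closer to Firm A at 35) go to Firm A, those right go to Firm B.
  Epsilon at 7 (w=20) → Firm A
  Beta at 10 (w=40) → Firm A
  Zeta at 12 (w=60) → Firm A
  Alpha at 17 (w=80) → Firm A
  Delta at 19 (w=350) → Firm A
  Theta at 21 (w=8) → Firm A
  Eta at 38 (w=80) → Firm A
  Gamma at 44 (w=3) → Firm B
Firm A captures 638; Firm B captures 3.

638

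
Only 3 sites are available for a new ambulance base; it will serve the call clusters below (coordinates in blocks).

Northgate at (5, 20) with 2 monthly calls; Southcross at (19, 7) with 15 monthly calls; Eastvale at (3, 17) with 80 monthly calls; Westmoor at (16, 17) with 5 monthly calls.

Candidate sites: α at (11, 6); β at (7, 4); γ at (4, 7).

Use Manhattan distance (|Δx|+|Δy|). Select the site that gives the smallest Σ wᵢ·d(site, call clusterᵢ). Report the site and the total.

Total weighted distance at each candidate:
  α (11, 6): total = 1775
  β (7, 4): total = 1731
  γ (4, 7): total = 1243
Minimum is at γ with total 1243 blocks.

γ, total 1243 blocks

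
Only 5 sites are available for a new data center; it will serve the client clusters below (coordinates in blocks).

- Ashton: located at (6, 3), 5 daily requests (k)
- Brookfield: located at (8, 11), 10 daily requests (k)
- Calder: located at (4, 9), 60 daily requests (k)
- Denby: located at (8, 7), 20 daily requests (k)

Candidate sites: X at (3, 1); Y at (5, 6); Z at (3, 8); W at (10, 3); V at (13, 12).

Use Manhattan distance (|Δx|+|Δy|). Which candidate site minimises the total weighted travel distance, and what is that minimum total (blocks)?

Z, total 360 blocks

Total weighted distance at each candidate:
  X (3, 1): total = 935
  Y (5, 6): total = 420
  Z (3, 8): total = 360
  W (10, 3): total = 960
  V (13, 12): total = 1060
Minimum is at Z with total 360 blocks.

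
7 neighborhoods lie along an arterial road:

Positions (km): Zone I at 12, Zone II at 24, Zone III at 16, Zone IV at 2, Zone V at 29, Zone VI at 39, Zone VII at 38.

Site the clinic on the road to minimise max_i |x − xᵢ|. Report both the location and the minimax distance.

The 1-center on a line is the midpoint of the two extreme points: leftmost at 2, rightmost at 39.
Optimal location = (2 + 39)/2 = 20.5; maximum distance = (39 − 2)/2 = 18.5.

location 20.5, max distance 18.5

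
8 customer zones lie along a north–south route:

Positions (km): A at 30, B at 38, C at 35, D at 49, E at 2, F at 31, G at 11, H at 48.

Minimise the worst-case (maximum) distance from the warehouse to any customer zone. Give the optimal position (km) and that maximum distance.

The 1-center on a line is the midpoint of the two extreme points: leftmost at 2, rightmost at 49.
Optimal location = (2 + 49)/2 = 25.5; maximum distance = (49 − 2)/2 = 23.5.

location 25.5, max distance 23.5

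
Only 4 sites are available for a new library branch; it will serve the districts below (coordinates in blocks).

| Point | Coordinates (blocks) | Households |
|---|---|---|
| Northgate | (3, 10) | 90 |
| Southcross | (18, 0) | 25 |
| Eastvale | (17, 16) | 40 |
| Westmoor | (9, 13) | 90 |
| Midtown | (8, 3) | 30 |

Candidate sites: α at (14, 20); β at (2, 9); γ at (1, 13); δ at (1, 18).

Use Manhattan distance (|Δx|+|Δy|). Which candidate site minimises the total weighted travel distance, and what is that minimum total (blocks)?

Total weighted distance at each candidate:
  α (14, 20): total = 4540
  β (2, 9): total = 3035
  γ (1, 13): total = 3190
  δ (1, 18): total = 4325
Minimum is at β with total 3035 blocks.

β, total 3035 blocks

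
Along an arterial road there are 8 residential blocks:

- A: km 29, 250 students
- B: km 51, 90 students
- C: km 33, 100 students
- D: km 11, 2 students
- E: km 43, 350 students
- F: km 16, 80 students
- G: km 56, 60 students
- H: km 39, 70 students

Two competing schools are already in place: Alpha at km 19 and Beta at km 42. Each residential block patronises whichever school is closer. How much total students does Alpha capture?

332

The indifferent point is the midpoint (19+42)/2 = 30.5; residential blocks left of it (closer to Alpha at 19) go to Alpha, those right go to Beta.
  D at 11 (w=2) → Alpha
  F at 16 (w=80) → Alpha
  A at 29 (w=250) → Alpha
  C at 33 (w=100) → Beta
  H at 39 (w=70) → Beta
  E at 43 (w=350) → Beta
  B at 51 (w=90) → Beta
  G at 56 (w=60) → Beta
Alpha captures 332; Beta captures 670.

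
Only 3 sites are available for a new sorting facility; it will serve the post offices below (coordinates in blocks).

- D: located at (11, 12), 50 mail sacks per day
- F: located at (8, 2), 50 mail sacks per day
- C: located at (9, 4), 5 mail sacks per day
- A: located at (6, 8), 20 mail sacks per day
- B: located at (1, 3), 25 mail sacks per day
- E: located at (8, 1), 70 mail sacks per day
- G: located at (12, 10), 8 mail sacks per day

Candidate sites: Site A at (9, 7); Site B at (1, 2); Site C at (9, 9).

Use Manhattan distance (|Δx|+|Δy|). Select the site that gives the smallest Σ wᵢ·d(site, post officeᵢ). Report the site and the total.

Site A, total 1583 blocks

Total weighted distance at each candidate:
  Site A (9, 7): total = 1583
  Site B (1, 2): total = 2357
  Site C (9, 9): total = 1767
Minimum is at Site A with total 1583 blocks.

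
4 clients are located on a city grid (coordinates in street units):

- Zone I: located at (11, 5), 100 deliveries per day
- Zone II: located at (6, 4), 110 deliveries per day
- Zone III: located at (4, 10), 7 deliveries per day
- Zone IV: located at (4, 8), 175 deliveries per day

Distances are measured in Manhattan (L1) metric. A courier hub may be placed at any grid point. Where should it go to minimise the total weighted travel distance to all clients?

Manhattan distance separates: Σwᵢ(|x−xᵢ|+|y−yᵢ|) = Σwᵢ|x−xᵢ| + Σwᵢ|y−yᵢ|, so x and y are optimised independently as 1-D weighted medians.
Total weight W = 392; half = 196.
x-coordinate, sorted with cumulative weight:
  x=4 (Zone III, w=7) cum 7
  x=4 (Zone IV, w=175) cum 182
  x=6 (Zone II, w=110) cum 292  ← median
  x=11 (Zone I, w=100) cum 392
⇒ x* = 6
y-coordinate, sorted with cumulative weight:
  y=4 (Zone II, w=110) cum 110
  y=5 (Zone I, w=100) cum 210  ← median
  y=8 (Zone IV, w=175) cum 385
  y=10 (Zone III, w=7) cum 392
⇒ y* = 5

(6, 5)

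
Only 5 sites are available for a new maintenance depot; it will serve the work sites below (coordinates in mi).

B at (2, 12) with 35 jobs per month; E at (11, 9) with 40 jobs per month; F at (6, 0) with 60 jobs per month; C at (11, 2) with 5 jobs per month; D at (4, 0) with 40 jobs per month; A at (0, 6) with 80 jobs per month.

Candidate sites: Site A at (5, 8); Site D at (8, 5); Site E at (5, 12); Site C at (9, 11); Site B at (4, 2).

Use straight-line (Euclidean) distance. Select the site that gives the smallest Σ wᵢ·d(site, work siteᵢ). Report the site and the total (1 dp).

Site B, total 1490.2 mi

Total weighted distance at each candidate:
  Site A (5, 8): total = 1697.8
  Site D (8, 5): total = 1768.1
  Site E (5, 12): total = 2260.6
  Site C (9, 11): total = 2397.8
  Site B (4, 2): total = 1490.2
Minimum is at Site B with total 1490.2 mi.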